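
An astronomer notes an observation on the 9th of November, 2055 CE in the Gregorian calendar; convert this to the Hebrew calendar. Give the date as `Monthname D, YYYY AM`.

Cheshvan 18, 5816 AM

Both dates share Julian Day Number 2471946; in the Hebrew calendar that is 18 Cheshvan 5816 AM.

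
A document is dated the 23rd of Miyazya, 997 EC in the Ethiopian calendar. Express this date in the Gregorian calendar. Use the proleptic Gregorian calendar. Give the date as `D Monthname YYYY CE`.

Both dates share Julian Day Number 2088242; in the Gregorian calendar that is 24 April 1005 CE.

24 April 1005 CE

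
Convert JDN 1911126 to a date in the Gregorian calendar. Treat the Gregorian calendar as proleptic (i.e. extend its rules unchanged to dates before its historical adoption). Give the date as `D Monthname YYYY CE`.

Counting from JDN 2299161 = 15 Oct 1582 gives an offset of -388035 days.

20 May 520 CE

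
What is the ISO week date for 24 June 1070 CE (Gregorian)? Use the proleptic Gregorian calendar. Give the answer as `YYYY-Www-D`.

1070-W25-5

The weekday is Friday (ISO weekday 5).
That Friday belongs to ISO week 25 of ISO year 1070.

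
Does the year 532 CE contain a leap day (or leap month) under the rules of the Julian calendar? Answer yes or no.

yes

532 mod 4 = 0, so it is a leap year in the Julian calendar.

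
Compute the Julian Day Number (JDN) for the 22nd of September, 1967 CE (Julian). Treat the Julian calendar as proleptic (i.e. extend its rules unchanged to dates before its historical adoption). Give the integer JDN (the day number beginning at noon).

In the Gregorian calendar the same day is 5 October 1967.
JDN 2451545 is 1 January 2000 CE (Gregorian); the target day is −11776 days from there, so JDN = 2439769.

2439769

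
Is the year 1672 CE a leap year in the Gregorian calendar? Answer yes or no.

yes

1672 is divisible by 4 and not by 100, so it is a leap year.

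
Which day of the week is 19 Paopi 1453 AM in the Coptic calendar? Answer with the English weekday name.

Saturday

This is JDN 2355421 (27 October 1736 Gregorian).
2355421 ≡ 5 (mod 7); counting from Monday = 0 gives Saturday.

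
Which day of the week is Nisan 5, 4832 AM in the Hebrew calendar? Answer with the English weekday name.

In the proleptic Gregorian calendar this is 1 April 1072 (JDN 2112691).
JDN 2112691 mod 7 = 0, and JDN 0 was a Monday, so this is a Monday.

Monday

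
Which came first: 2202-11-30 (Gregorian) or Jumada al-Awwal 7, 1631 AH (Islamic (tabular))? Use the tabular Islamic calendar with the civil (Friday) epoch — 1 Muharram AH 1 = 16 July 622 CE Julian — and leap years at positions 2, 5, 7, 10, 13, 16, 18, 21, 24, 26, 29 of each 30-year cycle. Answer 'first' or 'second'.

first

Converting both to JDN: 2525657 vs 2526182; the smaller is the first.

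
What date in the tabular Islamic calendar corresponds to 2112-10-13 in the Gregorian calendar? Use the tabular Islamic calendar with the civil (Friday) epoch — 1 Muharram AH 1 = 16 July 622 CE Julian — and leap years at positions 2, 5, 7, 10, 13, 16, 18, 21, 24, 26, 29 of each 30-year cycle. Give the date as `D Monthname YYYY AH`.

21 Dhu al-Hijjah 1536 AH

Both dates share Julian Day Number 2492738; in the tabular Islamic calendar that is 21 Dhu al-Hijjah 1536 AH.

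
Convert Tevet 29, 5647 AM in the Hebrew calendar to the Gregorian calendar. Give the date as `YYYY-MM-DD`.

1887-01-25

Julian Day Number of the source date = 2410297.
Converting JDN 2410297 to the Gregorian calendar gives 25 January 1887 CE.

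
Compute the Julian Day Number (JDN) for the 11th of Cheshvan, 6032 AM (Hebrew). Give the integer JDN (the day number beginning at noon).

Equivalently 14 November 2271 (Gregorian).
JDN 2299161 is 15 October 1582 CE (Gregorian); the target day is +251682 days from there, so JDN = 2550843.

2550843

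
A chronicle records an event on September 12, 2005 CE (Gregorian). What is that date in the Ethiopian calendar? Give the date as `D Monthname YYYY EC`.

2 Meskerem 1998 EC

Julian Day Number of the source date = 2453626.
Converting JDN 2453626 to the Ethiopian calendar gives 2 Meskerem 1998 EC.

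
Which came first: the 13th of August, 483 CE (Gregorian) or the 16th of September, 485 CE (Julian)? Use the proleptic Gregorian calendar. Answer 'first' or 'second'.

Converting both to JDN: 1897697 vs 1898463; the smaller is the first.

first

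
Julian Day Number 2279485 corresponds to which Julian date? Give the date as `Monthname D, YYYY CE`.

The proleptic Gregorian equivalent of JDN 2279485 is 1 December 1528.
In the Julian calendar that day is November 21, 1528 CE.

November 21, 1528 CE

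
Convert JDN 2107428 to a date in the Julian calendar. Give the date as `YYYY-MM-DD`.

The proleptic Gregorian equivalent of JDN 2107428 is 3 November 1057.
In the Julian calendar that day is 1057-10-28.

1057-10-28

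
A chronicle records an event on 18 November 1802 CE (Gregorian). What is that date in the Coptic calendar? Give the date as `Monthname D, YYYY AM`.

Both dates share Julian Day Number 2379548; in the Coptic calendar that is 10 Hathor 1519 AM.

Hathor 10, 1519 AM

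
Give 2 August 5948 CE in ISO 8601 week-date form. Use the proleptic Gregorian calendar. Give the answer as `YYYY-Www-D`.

5948-W32-1

The weekday is Monday (ISO weekday 1).
That Monday belongs to ISO week 32 of ISO year 5948.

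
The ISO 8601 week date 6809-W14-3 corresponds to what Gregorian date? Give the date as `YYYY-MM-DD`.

6809-04-01

ISO week 1 of 6809 is the week containing the first Thursday of 6809.
Week 14, day 3 (Wednesday) lands on 6809-04-01.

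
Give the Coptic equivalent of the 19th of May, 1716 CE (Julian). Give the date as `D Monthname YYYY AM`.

Both dates share Julian Day Number 2347966; in the Coptic calendar that is 24 Pashons 1432 AM.

24 Pashons 1432 AM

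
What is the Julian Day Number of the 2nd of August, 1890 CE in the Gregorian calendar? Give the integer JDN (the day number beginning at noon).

JDN 2400001 is 17 November 1858 CE (Gregorian), MJD 0; the target day is +11581 days from there, so JDN = 2411582.

2411582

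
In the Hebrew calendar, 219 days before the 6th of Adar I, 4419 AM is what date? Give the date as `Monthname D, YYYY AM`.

Tammuz 24, 4418 AM

JDN of the 6th of Adar I, 4419 AM = 1961792.
1961792 − 219 = 1961573.
JDN 1961573 in the Hebrew calendar is Tammuz 24, 4418 AM.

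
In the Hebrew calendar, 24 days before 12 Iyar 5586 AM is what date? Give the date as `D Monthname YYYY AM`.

18 Nisan 5586 AM

The starting date is JDN 2388131; 2388131 − 24 = 2388107.
JDN 2388107 corresponds to 18 Nisan 5586 AM.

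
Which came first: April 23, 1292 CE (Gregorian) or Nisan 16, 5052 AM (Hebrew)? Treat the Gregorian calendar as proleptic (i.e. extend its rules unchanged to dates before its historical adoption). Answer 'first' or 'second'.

second

The two dates have Julian Day Numbers 2193067 and 2193055 respectively.
Since 2193055 < 2193067, the second date comes first.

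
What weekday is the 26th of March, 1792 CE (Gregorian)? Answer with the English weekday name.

Monday

2375660 ≡ 0 (mod 7); counting from Monday = 0 gives Monday.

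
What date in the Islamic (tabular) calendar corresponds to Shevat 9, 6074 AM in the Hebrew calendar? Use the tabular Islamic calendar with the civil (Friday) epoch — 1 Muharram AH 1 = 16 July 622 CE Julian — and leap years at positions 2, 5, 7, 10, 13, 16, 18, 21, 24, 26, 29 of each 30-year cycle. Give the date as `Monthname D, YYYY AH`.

Julian Day Number of the source date = 2566257.
Converting JDN 2566257 to the tabular Islamic calendar gives 9 Jumada al-Thani 1744 AH.

Jumada al-Thani 9, 1744 AH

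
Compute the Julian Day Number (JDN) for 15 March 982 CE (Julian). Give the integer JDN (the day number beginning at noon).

Equivalently 20 March 982 (proleptic Gregorian).
JDN 2299161 is 15 October 1582 CE (Gregorian); the target day is −219354 days from there, so JDN = 2079807.

2079807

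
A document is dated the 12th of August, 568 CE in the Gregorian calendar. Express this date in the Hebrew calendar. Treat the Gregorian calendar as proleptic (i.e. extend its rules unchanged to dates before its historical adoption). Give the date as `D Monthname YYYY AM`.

Both dates share Julian Day Number 1928742; in the Hebrew calendar that is 1 Elul 4328 AM.

1 Elul 4328 AM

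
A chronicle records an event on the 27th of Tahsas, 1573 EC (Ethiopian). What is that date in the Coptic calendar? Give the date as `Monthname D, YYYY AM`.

Julian Day Number of the source date = 2298510.
Converting JDN 2298510 to the Coptic calendar gives 27 Koiak 1297 AM.

Koiak 27, 1297 AM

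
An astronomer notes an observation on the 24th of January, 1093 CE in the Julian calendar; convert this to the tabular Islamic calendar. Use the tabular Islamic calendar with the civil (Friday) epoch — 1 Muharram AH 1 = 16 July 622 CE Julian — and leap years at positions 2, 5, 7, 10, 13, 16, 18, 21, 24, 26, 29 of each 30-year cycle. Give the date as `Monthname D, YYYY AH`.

Both dates share Julian Day Number 2120300; in the tabular Islamic calendar that is 23 Dhu al-Hijjah 485 AH.

Dhu al-Hijjah 23, 485 AH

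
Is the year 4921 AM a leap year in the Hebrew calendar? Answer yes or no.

Hebrew year 4921 is year 19 of its 19-year Metonic cycle; leap years are at positions 3, 6, 8, 11, 14, 17, 19, so it is a leap year (13 months).

yes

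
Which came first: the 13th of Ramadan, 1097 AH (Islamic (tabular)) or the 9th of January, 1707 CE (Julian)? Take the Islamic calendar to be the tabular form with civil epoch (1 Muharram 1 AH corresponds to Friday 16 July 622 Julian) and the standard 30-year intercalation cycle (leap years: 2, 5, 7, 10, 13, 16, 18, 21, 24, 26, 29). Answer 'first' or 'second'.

first

First date → JDN 2337074; second date → JDN 2344548.
JDN 2337074 < JDN 2344548, so the first date is earlier.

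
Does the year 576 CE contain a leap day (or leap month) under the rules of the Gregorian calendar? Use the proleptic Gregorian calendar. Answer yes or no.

yes

576 is divisible by 4 and not by 100, so it is a leap year.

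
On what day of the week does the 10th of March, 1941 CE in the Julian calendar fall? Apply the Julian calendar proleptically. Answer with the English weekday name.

Equivalently 23 March 1941 Gregorian, JDN 2430077.
JDN 2430077 mod 7 = 6, and JDN 0 was a Monday, so this is a Sunday.

Sunday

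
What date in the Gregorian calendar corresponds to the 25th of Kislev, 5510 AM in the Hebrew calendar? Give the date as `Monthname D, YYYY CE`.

December 5, 1749 CE

Julian Day Number of the source date = 2360208.
Converting JDN 2360208 to the Gregorian calendar gives 5 December 1749 CE.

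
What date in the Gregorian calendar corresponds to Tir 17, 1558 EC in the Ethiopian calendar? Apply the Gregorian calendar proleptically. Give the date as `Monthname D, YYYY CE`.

January 22, 1566 CE

Both dates share Julian Day Number 2293051; in the Gregorian calendar that is 22 January 1566 CE.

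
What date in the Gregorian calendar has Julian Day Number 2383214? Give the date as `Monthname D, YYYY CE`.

December 1, 1812 CE

Counting from JDN 2299161 = 15 Oct 1582 gives an offset of 84053 days.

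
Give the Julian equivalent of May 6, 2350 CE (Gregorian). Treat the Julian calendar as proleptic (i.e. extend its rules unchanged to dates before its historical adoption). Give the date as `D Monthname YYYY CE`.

The Julian–Gregorian offset here is 16 days (Julian trailing).
6 May 2350 Gregorian − 16 days → 20 April 2350 Julian.

20 April 2350 CE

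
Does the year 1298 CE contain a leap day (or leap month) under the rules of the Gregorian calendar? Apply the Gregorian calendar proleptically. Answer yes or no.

1298 is not divisible by 4, so it is a common year.

no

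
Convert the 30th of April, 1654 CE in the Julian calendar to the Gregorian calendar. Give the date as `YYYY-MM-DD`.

1654-05-10

The Julian–Gregorian offset here is 10 days (Julian trailing).
30 April 1654 Julian + 10 days → 10 May 1654 Gregorian.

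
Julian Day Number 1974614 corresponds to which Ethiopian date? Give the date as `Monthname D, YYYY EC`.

Megabit 18, 686 EC

JDN 1974614 is 17 March 694 in the proleptic Gregorian calendar.
In the Ethiopian calendar that day is Megabit 18, 686 EC.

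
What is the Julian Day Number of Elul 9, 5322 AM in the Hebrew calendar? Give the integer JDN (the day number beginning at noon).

In the proleptic Gregorian calendar the same day is 20 August 1562.
JDN 2400001 is 17 November 1858 CE (Gregorian), MJD 0; the target day is −108201 days from there, so JDN = 2291800.

2291800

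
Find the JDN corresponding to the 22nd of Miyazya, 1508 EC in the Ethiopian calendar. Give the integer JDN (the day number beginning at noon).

2274884

In the proleptic Gregorian calendar the same day is 27 April 1516.
JDN 2451545 is 1 January 2000 CE (Gregorian); the target day is −176661 days from there, so JDN = 2274884.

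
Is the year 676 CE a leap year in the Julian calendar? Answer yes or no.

yes

676 mod 4 = 0, so it is a leap year in the Julian calendar.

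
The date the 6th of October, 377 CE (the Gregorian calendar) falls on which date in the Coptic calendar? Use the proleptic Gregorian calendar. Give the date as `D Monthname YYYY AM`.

8 Paopi 94 AM

Julian Day Number of the source date = 1859035.
Converting JDN 1859035 to the Coptic calendar gives 8 Paopi 94 AM.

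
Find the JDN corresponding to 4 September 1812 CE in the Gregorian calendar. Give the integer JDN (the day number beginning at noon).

JDN 2451545 is 1 January 2000 CE (Gregorian); the target day is −68419 days from there, so JDN = 2383126.

2383126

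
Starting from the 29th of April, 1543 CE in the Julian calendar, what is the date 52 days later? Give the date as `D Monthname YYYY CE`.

20 June 1543 CE

The starting date is JDN 2284757; 2284757 + 52 = 2284809.
JDN 2284809 corresponds to 20 June 1543 CE.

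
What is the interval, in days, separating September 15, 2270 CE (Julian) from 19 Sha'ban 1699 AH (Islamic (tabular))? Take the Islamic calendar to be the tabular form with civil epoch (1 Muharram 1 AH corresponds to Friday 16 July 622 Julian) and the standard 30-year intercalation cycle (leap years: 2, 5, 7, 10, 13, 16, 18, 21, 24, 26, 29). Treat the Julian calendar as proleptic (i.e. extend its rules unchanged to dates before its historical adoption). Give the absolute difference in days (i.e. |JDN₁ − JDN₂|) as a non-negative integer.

53

First date → JDN 2550433; second date → JDN 2550380.
The interval is |2550433 − 2550380| = 53 days.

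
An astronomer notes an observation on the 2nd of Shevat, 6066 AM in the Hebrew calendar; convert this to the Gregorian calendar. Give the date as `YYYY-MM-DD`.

Julian Day Number of the source date = 2563326.
Converting JDN 2563326 to the Gregorian calendar gives 18 January 2306 CE.

2306-01-18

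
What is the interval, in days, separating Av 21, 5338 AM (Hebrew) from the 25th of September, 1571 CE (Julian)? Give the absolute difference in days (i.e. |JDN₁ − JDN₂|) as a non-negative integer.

First date → JDN 2297628; second date → JDN 2295133.
The interval is |2297628 − 2295133| = 2495 days.

2495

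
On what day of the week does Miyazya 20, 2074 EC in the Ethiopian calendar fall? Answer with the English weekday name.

This is JDN 2481613 (28 April 2082 Gregorian).
2481613 ≡ 1 (mod 7); counting from Monday = 0 gives Tuesday.

Tuesday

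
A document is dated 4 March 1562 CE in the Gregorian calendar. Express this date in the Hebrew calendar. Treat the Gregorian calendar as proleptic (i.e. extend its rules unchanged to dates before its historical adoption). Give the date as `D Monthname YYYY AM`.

17 Adar 5322 AM

Julian Day Number of the source date = 2291631.
Converting JDN 2291631 to the Hebrew calendar gives 17 Adar 5322 AM.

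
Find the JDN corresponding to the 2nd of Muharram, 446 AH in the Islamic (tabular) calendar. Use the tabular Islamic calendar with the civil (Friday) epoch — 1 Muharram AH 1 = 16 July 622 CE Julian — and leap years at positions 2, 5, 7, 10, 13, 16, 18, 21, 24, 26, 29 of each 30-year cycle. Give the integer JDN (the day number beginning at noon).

2106134

Equivalently 19 April 1054 (proleptic Gregorian).
JDN 2299161 is 15 October 1582 CE (Gregorian); the target day is −193027 days from there, so JDN = 2106134.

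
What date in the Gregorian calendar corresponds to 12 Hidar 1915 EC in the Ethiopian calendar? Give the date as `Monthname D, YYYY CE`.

Both dates share Julian Day Number 2423380; in the Gregorian calendar that is 21 November 1922 CE.

November 21, 1922 CE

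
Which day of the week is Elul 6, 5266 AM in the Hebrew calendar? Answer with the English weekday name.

Wednesday

This is JDN 2271362 (5 September 1506 Gregorian).
2271362 ≡ 2 (mod 7); counting from Monday = 0 gives Wednesday.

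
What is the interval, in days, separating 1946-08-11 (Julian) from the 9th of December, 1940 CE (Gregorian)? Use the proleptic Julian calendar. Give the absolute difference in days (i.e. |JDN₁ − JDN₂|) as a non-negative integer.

2084

First date → JDN 2432057; second date → JDN 2429973.
The interval is |2432057 − 2429973| = 2084 days.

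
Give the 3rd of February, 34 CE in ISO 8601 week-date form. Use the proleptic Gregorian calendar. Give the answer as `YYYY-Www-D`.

The weekday is Friday (ISO weekday 5).
That Friday belongs to ISO week 5 of ISO year 34.

0034-W05-5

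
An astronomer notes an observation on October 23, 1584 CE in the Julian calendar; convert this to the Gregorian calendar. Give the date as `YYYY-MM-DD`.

1584-11-02

At this point the Julian calendar is 10 days behind the Gregorian.
23 October 1584 Julian + 10 days → 2 November 1584 Gregorian.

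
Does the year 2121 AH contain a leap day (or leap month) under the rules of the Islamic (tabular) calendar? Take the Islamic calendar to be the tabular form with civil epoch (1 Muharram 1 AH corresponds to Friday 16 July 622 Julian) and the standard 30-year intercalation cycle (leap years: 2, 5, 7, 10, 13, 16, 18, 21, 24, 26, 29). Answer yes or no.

yes

Year 2121 AH is year 21 of its 30-year cycle; leap positions are 2, 5, 7, 10, 13, 16, 18, 21, 24, 26, 29, so it is a leap year (355 days).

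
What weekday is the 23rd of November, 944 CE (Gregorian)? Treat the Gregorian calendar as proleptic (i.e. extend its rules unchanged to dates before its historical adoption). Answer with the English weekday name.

Monday

2066176 ≡ 0 (mod 7); counting from Monday = 0 gives Monday.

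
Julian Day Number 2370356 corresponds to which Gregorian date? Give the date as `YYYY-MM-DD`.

Counting from JDN 2299161 = 15 Oct 1582 gives an offset of 71195 days.

1777-09-17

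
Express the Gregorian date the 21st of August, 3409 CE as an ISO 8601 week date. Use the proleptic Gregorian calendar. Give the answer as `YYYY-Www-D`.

The weekday is Monday (ISO weekday 1).
That Monday belongs to ISO week 34 of ISO year 3409.

3409-W34-1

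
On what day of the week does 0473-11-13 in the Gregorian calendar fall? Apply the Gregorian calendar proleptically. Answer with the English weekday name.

Monday

1894137 ≡ 0 (mod 7); counting from Monday = 0 gives Monday.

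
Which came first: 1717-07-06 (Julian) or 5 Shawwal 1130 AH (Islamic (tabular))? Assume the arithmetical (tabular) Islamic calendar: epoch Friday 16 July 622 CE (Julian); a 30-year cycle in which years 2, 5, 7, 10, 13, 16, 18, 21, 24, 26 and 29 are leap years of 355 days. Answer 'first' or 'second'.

first

The two dates have Julian Day Numbers 2348379 and 2348790 respectively.
Since 2348379 < 2348790, the first date comes first.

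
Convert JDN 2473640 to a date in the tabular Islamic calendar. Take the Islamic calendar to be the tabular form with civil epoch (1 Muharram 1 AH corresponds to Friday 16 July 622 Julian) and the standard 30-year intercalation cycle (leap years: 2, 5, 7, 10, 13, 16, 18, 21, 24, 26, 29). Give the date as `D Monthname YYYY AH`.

The Gregorian equivalent of JDN 2473640 is 29 June 2060.
In the tabular Islamic calendar that day is 30 Muharram 1483 AH.

30 Muharram 1483 AH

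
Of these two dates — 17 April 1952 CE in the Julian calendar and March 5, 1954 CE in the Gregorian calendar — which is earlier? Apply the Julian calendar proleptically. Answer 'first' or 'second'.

The two dates have Julian Day Numbers 2434133 and 2434807 respectively.
Since 2434133 < 2434807, the first date comes first.

first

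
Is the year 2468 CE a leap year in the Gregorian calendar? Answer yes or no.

yes

2468 is divisible by 4 and not by 100, so it is a leap year.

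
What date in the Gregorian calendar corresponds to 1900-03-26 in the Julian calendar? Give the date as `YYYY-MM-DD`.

The Julian–Gregorian offset here is 13 days (Julian trailing).
26 March 1900 Julian + 13 days → 8 April 1900 Gregorian.

1900-04-08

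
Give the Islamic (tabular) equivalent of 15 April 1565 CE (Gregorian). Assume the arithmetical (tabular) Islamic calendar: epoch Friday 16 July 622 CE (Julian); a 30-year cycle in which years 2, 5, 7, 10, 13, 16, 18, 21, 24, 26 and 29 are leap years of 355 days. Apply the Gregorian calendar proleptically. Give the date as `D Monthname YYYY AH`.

Both dates share Julian Day Number 2292769; in the tabular Islamic calendar that is 4 Ramadan 972 AH.

4 Ramadan 972 AH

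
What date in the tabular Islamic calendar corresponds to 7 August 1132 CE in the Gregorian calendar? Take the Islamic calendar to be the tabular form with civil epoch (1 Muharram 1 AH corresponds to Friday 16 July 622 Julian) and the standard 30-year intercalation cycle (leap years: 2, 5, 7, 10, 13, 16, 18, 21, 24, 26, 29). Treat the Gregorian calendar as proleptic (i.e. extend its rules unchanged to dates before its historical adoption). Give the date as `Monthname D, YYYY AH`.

Both dates share Julian Day Number 2134733; in the tabular Islamic calendar that is 16 Ramadan 526 AH.

Ramadan 16, 526 AH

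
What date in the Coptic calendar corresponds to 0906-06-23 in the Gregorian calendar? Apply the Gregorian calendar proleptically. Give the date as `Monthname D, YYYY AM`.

Both dates share Julian Day Number 2052143; in the Coptic calendar that is 24 Paoni 622 AM.

Paoni 24, 622 AM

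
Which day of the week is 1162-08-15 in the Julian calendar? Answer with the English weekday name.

This is JDN 2145705 (22 August 1162 Gregorian).
JDN 2145705 mod 7 = 2, and JDN 0 was a Monday, so this is a Wednesday.

Wednesday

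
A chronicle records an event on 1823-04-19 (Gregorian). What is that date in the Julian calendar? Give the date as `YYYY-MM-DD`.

1823-04-07

For dates in this range the Gregorian date is 12 days ahead of the Julian.
19 April 1823 Gregorian − 12 days → 7 April 1823 Julian.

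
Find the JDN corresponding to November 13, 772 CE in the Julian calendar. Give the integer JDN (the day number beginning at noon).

2003348

In the proleptic Gregorian calendar the same day is 17 November 772.
JDN 2451545 is 1 January 2000 CE (Gregorian); the target day is −448197 days from there, so JDN = 2003348.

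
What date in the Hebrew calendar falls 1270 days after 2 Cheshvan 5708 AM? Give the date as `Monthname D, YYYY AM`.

Nisan 2, 5711 AM

Counting 1270 days forward from JDN 2432475 reaches JDN 2433745, which is Nisan 2, 5711 AM.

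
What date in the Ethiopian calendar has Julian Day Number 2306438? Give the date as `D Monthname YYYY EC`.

JDN 2306438 is 17 September 1602 in the Gregorian calendar.
In the Ethiopian calendar that day is 10 Meskerem 1595 EC.

10 Meskerem 1595 EC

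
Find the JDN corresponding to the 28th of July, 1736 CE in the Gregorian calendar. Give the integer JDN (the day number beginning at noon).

JDN 2299161 is 15 October 1582 CE (Gregorian); the target day is +56169 days from there, so JDN = 2355330.

2355330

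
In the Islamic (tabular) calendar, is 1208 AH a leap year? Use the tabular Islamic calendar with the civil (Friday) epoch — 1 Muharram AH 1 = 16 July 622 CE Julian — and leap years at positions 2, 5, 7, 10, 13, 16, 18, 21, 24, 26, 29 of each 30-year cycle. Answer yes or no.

no

Year 1208 AH is year 8 of its 30-year cycle; leap positions are 2, 5, 7, 10, 13, 16, 18, 21, 24, 26, 29, so it is a common year (354 days).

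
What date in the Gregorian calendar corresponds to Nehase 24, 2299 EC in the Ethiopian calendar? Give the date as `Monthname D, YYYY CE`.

September 2, 2307 CE

Julian Day Number of the source date = 2563918.
Converting JDN 2563918 to the Gregorian calendar gives 2 September 2307 CE.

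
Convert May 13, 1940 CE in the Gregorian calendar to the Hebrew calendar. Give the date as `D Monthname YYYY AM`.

5 Iyar 5700 AM

Both dates share Julian Day Number 2429763; in the Hebrew calendar that is 5 Iyar 5700 AM.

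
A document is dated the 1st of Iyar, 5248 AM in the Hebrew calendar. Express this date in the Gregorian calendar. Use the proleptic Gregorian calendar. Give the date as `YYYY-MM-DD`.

1488-04-21

Julian Day Number of the source date = 2264652.
Converting JDN 2264652 to the Gregorian calendar gives 21 April 1488 CE.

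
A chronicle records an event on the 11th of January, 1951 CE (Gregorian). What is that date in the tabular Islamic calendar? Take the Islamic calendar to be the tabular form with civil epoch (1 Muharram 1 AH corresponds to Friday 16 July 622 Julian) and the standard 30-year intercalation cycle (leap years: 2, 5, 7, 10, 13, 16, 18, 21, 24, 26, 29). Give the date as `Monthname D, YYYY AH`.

Rabi' al-Thani 2, 1370 AH

Both dates share Julian Day Number 2433658; in the tabular Islamic calendar that is 2 Rabi' al-Thani 1370 AH.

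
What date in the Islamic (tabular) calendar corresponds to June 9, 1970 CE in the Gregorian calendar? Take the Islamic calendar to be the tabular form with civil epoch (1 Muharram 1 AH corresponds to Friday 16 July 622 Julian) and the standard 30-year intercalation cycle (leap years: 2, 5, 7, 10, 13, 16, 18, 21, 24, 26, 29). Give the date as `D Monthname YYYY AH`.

Julian Day Number of the source date = 2440747.
Converting JDN 2440747 to the tabular Islamic calendar gives 4 Rabi' al-Thani 1390 AH.

4 Rabi' al-Thani 1390 AH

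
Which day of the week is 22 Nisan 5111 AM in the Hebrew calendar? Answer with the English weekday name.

This is JDN 2214619 (27 April 1351 Gregorian).
2214619 ≡ 1 (mod 7); counting from Monday = 0 gives Tuesday.

Tuesday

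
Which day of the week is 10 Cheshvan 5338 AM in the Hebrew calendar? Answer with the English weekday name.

This is JDN 2297351 (31 October 1577 Gregorian).
JDN 2297351 mod 7 = 0, and JDN 0 was a Monday, so this is a Monday.

Monday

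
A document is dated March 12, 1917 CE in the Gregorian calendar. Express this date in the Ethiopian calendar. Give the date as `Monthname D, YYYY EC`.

Megabit 3, 1909 EC

Both dates share Julian Day Number 2421300; in the Ethiopian calendar that is 3 Megabit 1909 EC.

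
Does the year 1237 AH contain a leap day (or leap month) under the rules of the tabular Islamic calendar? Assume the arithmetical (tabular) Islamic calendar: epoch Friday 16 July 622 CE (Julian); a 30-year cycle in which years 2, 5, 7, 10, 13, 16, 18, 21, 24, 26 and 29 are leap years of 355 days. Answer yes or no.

yes

Year 1237 AH is year 7 of its 30-year cycle; leap positions are 2, 5, 7, 10, 13, 16, 18, 21, 24, 26, 29, so it is a leap year (355 days).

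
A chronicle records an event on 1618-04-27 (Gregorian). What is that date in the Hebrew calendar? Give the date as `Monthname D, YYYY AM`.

Both dates share Julian Day Number 2312139; in the Hebrew calendar that is 2 Iyar 5378 AM.

Iyar 2, 5378 AM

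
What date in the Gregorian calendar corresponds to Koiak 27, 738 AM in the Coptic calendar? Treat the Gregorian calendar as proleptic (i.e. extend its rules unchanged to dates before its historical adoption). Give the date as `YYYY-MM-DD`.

Julian Day Number of the source date = 2094335.
Converting JDN 2094335 to the Gregorian calendar gives 29 December 1021 CE.

1021-12-29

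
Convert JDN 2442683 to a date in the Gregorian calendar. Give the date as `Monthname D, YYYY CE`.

September 27, 1975 CE

Counting from JDN 2299161 = 15 Oct 1582 gives an offset of 143522 days.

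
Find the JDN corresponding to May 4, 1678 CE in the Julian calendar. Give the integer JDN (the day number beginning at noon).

2334071

Equivalently 14 May 1678 (Gregorian).
JDN 2299161 is 15 October 1582 CE (Gregorian); the target day is +34910 days from there, so JDN = 2334071.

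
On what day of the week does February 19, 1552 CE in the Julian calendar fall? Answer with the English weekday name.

This is JDN 2287975 (29 February 1552 Gregorian).
2287975 ≡ 4 (mod 7); counting from Monday = 0 gives Friday.

Friday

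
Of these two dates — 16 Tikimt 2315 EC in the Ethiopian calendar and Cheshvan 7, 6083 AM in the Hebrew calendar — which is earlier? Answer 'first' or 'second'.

second

The two dates have Julian Day Numbers 2569454 and 2569443 respectively.
Since 2569443 < 2569454, the second date comes first.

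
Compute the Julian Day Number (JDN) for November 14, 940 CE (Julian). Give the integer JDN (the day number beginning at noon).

2064711

In the proleptic Gregorian calendar the same day is 19 November 940.
JDN 2451545 is 1 January 2000 CE (Gregorian); the target day is −386834 days from there, so JDN = 2064711.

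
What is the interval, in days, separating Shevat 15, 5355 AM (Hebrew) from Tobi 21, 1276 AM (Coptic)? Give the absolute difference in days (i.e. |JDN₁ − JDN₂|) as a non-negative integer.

12782

First date → JDN 2303646; second date → JDN 2290864.
The interval is |2303646 − 2290864| = 12782 days.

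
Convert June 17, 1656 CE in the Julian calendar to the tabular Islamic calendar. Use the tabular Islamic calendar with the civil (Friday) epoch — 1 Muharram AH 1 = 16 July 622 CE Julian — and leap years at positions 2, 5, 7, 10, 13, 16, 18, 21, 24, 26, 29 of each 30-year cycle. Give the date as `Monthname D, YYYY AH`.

Both dates share Julian Day Number 2326080; in the tabular Islamic calendar that is 5 Ramadan 1066 AH.

Ramadan 5, 1066 AH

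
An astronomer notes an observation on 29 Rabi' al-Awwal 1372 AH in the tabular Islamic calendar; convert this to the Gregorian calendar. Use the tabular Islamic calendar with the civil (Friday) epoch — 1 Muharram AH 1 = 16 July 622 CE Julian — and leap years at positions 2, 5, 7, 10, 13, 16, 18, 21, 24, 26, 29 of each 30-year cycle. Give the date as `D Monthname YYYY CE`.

Both dates share Julian Day Number 2434364; in the Gregorian calendar that is 17 December 1952 CE.

17 December 1952 CE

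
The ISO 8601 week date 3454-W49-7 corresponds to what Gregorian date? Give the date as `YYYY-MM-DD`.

3454-12-10

ISO week 1 of 3454 is the week containing the first Thursday of 3454.
Week 49, day 7 (Sunday) lands on 3454-12-10.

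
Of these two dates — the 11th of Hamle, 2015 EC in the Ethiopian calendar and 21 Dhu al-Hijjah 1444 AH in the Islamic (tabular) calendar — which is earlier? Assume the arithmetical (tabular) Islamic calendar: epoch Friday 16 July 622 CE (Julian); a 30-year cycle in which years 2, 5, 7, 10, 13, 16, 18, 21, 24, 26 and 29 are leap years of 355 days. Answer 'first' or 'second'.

Converting both to JDN: 2460144 vs 2460136; the smaller is the second.

second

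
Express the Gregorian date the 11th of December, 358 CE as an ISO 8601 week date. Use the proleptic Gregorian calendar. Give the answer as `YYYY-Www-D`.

The weekday is Thursday (ISO weekday 4).
That Thursday belongs to ISO week 50 of ISO year 358.

0358-W50-4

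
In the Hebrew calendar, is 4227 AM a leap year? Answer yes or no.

no

Hebrew year 4227 is year 9 of its 19-year Metonic cycle; leap years are at positions 3, 6, 8, 11, 14, 17, 19, so it is a common year (12 months).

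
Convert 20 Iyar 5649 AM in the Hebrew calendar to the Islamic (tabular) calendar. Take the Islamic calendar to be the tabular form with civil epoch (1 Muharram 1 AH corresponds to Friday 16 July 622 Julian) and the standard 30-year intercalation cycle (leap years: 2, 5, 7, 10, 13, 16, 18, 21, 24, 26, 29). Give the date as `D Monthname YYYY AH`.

21 Ramadan 1306 AH

Julian Day Number of the source date = 2411144.
Converting JDN 2411144 to the tabular Islamic calendar gives 21 Ramadan 1306 AH.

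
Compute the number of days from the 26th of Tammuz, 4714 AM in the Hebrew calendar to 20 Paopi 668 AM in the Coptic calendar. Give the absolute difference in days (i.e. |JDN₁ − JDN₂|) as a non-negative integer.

987

First date → JDN 2069688; second date → JDN 2068701.
The interval is |2069688 − 2068701| = 987 days.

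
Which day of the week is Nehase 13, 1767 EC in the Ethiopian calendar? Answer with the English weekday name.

Thursday

Equivalently 17 August 1775 Gregorian, JDN 2369594.
Since JDN mod 7 = 3 (0 = Monday), the day is Thursday.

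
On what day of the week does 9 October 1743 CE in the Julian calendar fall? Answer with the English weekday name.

Equivalently 20 October 1743 Gregorian, JDN 2357970.
JDN 2357970 mod 7 = 6, and JDN 0 was a Monday, so this is a Sunday.

Sunday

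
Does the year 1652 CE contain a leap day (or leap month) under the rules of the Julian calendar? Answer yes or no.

yes

1652 mod 4 = 0, so it is a leap year in the Julian calendar.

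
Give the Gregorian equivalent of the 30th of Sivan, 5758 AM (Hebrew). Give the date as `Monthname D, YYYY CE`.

Both dates share Julian Day Number 2450989; in the Gregorian calendar that is 24 June 1998 CE.

June 24, 1998 CE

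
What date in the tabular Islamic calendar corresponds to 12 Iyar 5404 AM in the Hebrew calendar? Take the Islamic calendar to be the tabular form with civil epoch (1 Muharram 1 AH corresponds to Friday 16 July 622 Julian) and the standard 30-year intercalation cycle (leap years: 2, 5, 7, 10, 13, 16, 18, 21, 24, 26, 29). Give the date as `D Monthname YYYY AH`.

The source date corresponds to 18 May 1644 in the Gregorian calendar (JDN 2321657).
That day falls on 11 Rabi' al-Awwal 1054 AH in the tabular Islamic calendar.

11 Rabi' al-Awwal 1054 AH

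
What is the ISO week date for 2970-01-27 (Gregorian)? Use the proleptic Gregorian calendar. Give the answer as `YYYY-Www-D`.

2970-W04-6

The weekday is Saturday (ISO weekday 6).
That Saturday belongs to ISO week 4 of ISO year 2970.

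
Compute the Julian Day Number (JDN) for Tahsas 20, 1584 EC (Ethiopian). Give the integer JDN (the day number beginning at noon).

Equivalently 27 December 1591 (Gregorian).
JDN 2400001 is 17 November 1858 CE (Gregorian), MJD 0; the target day is −97480 days from there, so JDN = 2302521.

2302521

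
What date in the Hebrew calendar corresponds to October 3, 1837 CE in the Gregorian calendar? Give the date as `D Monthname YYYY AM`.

Julian Day Number of the source date = 2392286.
Converting JDN 2392286 to the Hebrew calendar gives 4 Tishrei 5598 AM.

4 Tishrei 5598 AM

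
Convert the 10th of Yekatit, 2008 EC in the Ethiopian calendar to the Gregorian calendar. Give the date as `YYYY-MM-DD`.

Julian Day Number of the source date = 2457437.
Converting JDN 2457437 to the Gregorian calendar gives 18 February 2016 CE.

2016-02-18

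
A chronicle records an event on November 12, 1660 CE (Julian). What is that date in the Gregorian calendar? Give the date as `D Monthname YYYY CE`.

22 November 1660 CE

For dates in this range the Gregorian date is 10 days ahead of the Julian.
12 November 1660 Julian + 10 days → 22 November 1660 Gregorian.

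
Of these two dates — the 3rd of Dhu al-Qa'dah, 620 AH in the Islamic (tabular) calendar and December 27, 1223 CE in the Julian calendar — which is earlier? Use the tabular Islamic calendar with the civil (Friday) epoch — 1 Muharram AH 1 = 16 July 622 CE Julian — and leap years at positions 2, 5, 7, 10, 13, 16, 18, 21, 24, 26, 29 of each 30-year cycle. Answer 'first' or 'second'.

first

Converting both to JDN: 2168090 vs 2168119; the smaller is the first.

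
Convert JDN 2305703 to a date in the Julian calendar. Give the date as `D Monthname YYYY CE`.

JDN 2305703 is 12 September 1600 in the Gregorian calendar.
In the Julian calendar that day is 2 September 1600 CE.

2 September 1600 CE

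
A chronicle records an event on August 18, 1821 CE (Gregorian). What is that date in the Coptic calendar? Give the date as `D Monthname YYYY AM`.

Both dates share Julian Day Number 2386396; in the Coptic calendar that is 13 Mesori 1537 AM.

13 Mesori 1537 AM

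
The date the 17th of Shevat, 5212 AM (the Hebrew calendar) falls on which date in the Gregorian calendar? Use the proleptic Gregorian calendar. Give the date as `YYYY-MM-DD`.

1452-01-17

Both dates share Julian Day Number 2251408; in the Gregorian calendar that is 17 January 1452 CE.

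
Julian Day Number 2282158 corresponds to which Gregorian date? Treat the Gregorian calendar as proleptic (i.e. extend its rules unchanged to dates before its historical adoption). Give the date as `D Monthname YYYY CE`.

27 March 1536 CE

Counting from JDN 2299161 = 15 Oct 1582 gives an offset of -17003 days.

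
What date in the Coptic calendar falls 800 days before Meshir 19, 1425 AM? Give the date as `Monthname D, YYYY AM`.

Koiak 10, 1423 AM

JDN of Meshir 19, 1425 AM = 2345314.
2345314 − 800 = 2344514.
JDN 2344514 in the Coptic calendar is Koiak 10, 1423 AM.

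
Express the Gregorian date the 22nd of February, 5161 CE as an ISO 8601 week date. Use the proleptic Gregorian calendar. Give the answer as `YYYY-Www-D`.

The weekday is Wednesday (ISO weekday 3).
That Wednesday belongs to ISO week 8 of ISO year 5161.

5161-W08-3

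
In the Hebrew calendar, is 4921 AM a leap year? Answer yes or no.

Hebrew year 4921 is year 19 of its 19-year Metonic cycle; leap years are at positions 3, 6, 8, 11, 14, 17, 19, so it is a leap year (13 months).

yes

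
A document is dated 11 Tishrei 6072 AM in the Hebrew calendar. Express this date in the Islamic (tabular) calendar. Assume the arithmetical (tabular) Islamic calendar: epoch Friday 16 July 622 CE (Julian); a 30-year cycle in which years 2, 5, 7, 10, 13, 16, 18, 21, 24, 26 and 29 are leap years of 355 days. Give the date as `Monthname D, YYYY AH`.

Muharram 10, 1742 AH

The source date corresponds to 24 September 2311 in the Gregorian calendar (JDN 2565401).
That day falls on 10 Muharram 1742 AH in the tabular Islamic calendar.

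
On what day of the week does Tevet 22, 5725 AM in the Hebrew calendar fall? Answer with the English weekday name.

Sunday

This is JDN 2438757 (27 December 1964 Gregorian).
JDN 2438757 mod 7 = 6, and JDN 0 was a Monday, so this is a Sunday.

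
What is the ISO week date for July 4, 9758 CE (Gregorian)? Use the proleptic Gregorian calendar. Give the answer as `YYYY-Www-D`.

The weekday is Tuesday (ISO weekday 2).
That Tuesday belongs to ISO week 27 of ISO year 9758.

9758-W27-2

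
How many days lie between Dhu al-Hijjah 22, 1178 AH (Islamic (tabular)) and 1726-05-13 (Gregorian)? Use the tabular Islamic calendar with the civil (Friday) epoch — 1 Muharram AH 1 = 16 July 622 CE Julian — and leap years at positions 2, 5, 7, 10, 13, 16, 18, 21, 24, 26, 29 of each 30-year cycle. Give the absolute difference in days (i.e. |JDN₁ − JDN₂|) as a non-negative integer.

First date → JDN 2365876; second date → JDN 2351601.
The interval is |2365876 − 2351601| = 14275 days.

14275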